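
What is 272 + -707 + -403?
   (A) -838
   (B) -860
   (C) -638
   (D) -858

First: 272 + -707 = -435
Then: -435 + -403 = -838
A) -838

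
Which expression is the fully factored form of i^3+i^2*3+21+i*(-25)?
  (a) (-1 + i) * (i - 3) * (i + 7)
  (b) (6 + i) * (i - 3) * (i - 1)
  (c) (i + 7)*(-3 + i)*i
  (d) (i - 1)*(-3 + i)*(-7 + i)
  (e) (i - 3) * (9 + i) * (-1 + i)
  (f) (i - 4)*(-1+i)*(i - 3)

We need to factor i^3+i^2*3+21+i*(-25).
The factored form is (-1 + i) * (i - 3) * (i + 7).
a) (-1 + i) * (i - 3) * (i + 7)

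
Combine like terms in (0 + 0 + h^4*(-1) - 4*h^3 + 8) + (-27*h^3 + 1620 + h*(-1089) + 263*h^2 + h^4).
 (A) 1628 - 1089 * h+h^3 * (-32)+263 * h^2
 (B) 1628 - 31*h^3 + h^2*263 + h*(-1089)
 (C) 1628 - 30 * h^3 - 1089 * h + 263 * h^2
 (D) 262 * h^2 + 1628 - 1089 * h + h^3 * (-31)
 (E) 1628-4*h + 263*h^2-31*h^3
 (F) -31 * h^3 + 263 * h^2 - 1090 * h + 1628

Adding the polynomials and combining like terms:
(0 + 0 + h^4*(-1) - 4*h^3 + 8) + (-27*h^3 + 1620 + h*(-1089) + 263*h^2 + h^4)
= 1628 - 31*h^3 + h^2*263 + h*(-1089)
B) 1628 - 31*h^3 + h^2*263 + h*(-1089)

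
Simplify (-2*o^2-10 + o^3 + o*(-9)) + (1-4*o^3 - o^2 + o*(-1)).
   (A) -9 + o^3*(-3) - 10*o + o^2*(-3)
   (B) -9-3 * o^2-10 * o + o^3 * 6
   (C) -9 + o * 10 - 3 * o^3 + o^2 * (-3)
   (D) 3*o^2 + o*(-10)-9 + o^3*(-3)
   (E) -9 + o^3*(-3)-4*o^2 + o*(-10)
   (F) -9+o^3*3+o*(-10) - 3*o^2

Adding the polynomials and combining like terms:
(-2*o^2 - 10 + o^3 + o*(-9)) + (1 - 4*o^3 - o^2 + o*(-1))
= -9 + o^3*(-3) - 10*o + o^2*(-3)
A) -9 + o^3*(-3) - 10*o + o^2*(-3)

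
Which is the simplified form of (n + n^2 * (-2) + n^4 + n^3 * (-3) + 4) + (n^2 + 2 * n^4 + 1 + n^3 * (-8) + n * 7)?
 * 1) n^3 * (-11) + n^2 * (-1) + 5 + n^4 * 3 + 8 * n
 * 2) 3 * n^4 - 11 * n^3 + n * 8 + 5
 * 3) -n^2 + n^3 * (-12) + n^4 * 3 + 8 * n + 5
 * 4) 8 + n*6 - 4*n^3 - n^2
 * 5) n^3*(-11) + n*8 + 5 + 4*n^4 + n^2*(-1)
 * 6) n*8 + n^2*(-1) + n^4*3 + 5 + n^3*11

Adding the polynomials and combining like terms:
(n + n^2*(-2) + n^4 + n^3*(-3) + 4) + (n^2 + 2*n^4 + 1 + n^3*(-8) + n*7)
= n^3 * (-11) + n^2 * (-1) + 5 + n^4 * 3 + 8 * n
1) n^3 * (-11) + n^2 * (-1) + 5 + n^4 * 3 + 8 * n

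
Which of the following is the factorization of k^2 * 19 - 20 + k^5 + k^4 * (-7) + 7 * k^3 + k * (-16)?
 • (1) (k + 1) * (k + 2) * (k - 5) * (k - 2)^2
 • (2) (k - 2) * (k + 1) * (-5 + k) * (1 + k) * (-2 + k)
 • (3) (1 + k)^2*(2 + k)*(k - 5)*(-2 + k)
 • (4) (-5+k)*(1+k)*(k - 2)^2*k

We need to factor k^2 * 19 - 20 + k^5 + k^4 * (-7) + 7 * k^3 + k * (-16).
The factored form is (k - 2) * (k + 1) * (-5 + k) * (1 + k) * (-2 + k).
2) (k - 2) * (k + 1) * (-5 + k) * (1 + k) * (-2 + k)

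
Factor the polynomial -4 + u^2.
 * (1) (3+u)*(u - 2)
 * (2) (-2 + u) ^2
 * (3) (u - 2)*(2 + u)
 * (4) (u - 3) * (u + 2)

We need to factor -4 + u^2.
The factored form is (u - 2)*(2 + u).
3) (u - 2)*(2 + u)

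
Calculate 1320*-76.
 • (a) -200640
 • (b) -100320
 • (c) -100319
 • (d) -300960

1320 * -76 = -100320
b) -100320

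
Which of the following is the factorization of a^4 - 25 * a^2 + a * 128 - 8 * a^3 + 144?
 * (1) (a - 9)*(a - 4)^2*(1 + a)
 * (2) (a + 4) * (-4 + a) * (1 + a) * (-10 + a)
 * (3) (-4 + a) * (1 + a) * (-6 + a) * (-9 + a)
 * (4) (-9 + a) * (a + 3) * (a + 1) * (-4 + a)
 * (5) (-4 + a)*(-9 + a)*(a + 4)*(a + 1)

We need to factor a^4 - 25 * a^2 + a * 128 - 8 * a^3 + 144.
The factored form is (-4 + a)*(-9 + a)*(a + 4)*(a + 1).
5) (-4 + a)*(-9 + a)*(a + 4)*(a + 1)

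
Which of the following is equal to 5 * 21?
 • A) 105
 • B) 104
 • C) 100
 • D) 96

5 * 21 = 105
A) 105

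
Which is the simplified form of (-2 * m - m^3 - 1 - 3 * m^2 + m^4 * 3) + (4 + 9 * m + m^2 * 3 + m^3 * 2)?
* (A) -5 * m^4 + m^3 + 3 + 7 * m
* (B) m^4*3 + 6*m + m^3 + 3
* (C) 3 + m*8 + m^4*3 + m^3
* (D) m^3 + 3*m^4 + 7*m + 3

Adding the polynomials and combining like terms:
(-2*m - m^3 - 1 - 3*m^2 + m^4*3) + (4 + 9*m + m^2*3 + m^3*2)
= m^3 + 3*m^4 + 7*m + 3
D) m^3 + 3*m^4 + 7*m + 3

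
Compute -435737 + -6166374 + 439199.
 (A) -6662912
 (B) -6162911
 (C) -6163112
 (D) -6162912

First: -435737 + -6166374 = -6602111
Then: -6602111 + 439199 = -6162912
D) -6162912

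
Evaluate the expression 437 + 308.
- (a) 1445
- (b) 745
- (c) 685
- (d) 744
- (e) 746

437 + 308 = 745
b) 745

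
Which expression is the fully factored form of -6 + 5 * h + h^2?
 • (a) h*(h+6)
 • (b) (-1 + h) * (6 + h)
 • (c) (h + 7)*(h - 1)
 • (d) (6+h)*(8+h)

We need to factor -6 + 5 * h + h^2.
The factored form is (-1 + h) * (6 + h).
b) (-1 + h) * (6 + h)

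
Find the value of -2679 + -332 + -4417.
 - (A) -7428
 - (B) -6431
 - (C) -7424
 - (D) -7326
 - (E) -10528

First: -2679 + -332 = -3011
Then: -3011 + -4417 = -7428
A) -7428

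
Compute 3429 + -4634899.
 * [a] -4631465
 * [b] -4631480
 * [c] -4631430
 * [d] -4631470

3429 + -4634899 = -4631470
d) -4631470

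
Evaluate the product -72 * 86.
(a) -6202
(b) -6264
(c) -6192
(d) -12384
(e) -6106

-72 * 86 = -6192
c) -6192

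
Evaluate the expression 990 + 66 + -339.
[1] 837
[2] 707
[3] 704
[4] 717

First: 990 + 66 = 1056
Then: 1056 + -339 = 717
4) 717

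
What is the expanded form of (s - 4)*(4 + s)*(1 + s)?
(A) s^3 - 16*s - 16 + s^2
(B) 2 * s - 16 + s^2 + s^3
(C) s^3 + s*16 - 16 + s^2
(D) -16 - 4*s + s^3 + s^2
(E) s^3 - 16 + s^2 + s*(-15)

Expanding (s - 4)*(4 + s)*(1 + s):
= s^3 - 16*s - 16 + s^2
A) s^3 - 16*s - 16 + s^2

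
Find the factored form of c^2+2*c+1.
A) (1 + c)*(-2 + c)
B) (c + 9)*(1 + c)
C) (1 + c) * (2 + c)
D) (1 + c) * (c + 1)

We need to factor c^2+2*c+1.
The factored form is (1 + c) * (c + 1).
D) (1 + c) * (c + 1)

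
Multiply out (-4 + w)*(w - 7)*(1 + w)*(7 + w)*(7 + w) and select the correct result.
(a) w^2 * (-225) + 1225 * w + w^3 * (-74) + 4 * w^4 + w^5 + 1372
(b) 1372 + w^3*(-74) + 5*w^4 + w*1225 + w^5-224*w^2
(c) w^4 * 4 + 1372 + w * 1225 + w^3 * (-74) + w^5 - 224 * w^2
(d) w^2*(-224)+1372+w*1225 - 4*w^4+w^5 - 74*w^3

Expanding (-4 + w)*(w - 7)*(1 + w)*(7 + w)*(7 + w):
= w^4 * 4 + 1372 + w * 1225 + w^3 * (-74) + w^5 - 224 * w^2
c) w^4 * 4 + 1372 + w * 1225 + w^3 * (-74) + w^5 - 224 * w^2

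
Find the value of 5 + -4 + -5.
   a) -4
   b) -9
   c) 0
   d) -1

First: 5 + -4 = 1
Then: 1 + -5 = -4
a) -4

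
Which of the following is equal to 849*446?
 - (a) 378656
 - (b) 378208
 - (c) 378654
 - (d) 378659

849 * 446 = 378654
c) 378654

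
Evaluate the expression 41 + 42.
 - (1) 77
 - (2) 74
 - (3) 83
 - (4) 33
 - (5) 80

41 + 42 = 83
3) 83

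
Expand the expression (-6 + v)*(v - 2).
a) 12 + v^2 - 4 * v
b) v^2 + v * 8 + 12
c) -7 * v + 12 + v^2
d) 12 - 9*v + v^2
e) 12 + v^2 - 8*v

Expanding (-6 + v)*(v - 2):
= 12 + v^2 - 8*v
e) 12 + v^2 - 8*v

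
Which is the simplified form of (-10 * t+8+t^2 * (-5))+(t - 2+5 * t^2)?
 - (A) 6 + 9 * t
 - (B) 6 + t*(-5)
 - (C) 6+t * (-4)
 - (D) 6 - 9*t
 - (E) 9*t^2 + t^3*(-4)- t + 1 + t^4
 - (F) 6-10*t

Adding the polynomials and combining like terms:
(-10*t + 8 + t^2*(-5)) + (t - 2 + 5*t^2)
= 6 - 9*t
D) 6 - 9*t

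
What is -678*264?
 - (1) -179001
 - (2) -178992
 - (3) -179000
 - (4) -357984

-678 * 264 = -178992
2) -178992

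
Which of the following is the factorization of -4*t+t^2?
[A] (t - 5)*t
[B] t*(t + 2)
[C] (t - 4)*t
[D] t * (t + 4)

We need to factor -4*t+t^2.
The factored form is (t - 4)*t.
C) (t - 4)*t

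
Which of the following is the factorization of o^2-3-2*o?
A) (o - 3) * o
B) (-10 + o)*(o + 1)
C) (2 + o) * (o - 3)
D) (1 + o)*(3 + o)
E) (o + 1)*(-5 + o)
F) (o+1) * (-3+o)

We need to factor o^2-3-2*o.
The factored form is (o+1) * (-3+o).
F) (o+1) * (-3+o)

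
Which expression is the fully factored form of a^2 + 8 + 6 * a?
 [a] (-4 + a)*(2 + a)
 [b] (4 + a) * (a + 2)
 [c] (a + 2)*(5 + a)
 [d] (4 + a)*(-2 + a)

We need to factor a^2 + 8 + 6 * a.
The factored form is (4 + a) * (a + 2).
b) (4 + a) * (a + 2)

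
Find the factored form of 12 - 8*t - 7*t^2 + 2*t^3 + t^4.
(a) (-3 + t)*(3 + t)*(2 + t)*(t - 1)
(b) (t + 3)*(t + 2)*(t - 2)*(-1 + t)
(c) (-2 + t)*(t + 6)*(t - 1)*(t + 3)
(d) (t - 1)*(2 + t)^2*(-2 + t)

We need to factor 12 - 8*t - 7*t^2 + 2*t^3 + t^4.
The factored form is (t + 3)*(t + 2)*(t - 2)*(-1 + t).
b) (t + 3)*(t + 2)*(t - 2)*(-1 + t)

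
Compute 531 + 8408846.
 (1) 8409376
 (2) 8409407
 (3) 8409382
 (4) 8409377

531 + 8408846 = 8409377
4) 8409377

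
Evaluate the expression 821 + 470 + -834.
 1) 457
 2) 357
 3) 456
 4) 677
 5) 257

First: 821 + 470 = 1291
Then: 1291 + -834 = 457
1) 457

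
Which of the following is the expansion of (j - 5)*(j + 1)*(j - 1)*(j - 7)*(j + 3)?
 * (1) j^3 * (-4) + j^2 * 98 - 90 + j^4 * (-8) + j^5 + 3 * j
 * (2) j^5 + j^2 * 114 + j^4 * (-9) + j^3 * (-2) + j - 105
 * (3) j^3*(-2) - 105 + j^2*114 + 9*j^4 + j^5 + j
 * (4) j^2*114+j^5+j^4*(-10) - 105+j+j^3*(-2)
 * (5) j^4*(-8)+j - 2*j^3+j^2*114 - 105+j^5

Expanding (j - 5)*(j + 1)*(j - 1)*(j - 7)*(j + 3):
= j^5 + j^2 * 114 + j^4 * (-9) + j^3 * (-2) + j - 105
2) j^5 + j^2 * 114 + j^4 * (-9) + j^3 * (-2) + j - 105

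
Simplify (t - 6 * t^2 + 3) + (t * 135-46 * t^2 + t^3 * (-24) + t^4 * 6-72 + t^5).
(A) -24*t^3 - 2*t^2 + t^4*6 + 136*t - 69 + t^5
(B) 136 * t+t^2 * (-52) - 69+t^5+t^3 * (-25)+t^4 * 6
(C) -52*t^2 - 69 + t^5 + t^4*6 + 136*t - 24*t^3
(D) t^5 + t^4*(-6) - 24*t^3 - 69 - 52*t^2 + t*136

Adding the polynomials and combining like terms:
(t - 6*t^2 + 3) + (t*135 - 46*t^2 + t^3*(-24) + t^4*6 - 72 + t^5)
= -52*t^2 - 69 + t^5 + t^4*6 + 136*t - 24*t^3
C) -52*t^2 - 69 + t^5 + t^4*6 + 136*t - 24*t^3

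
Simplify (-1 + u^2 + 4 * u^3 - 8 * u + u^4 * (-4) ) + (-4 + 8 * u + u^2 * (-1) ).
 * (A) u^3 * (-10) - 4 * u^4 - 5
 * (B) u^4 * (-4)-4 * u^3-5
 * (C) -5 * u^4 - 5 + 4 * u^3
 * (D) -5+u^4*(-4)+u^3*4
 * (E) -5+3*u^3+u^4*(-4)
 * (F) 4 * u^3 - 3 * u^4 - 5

Adding the polynomials and combining like terms:
(-1 + u^2 + 4*u^3 - 8*u + u^4*(-4)) + (-4 + 8*u + u^2*(-1))
= -5+u^4*(-4)+u^3*4
D) -5+u^4*(-4)+u^3*4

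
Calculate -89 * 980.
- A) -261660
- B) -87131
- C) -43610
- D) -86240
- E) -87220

-89 * 980 = -87220
E) -87220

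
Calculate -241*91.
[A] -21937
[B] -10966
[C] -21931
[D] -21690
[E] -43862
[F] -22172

-241 * 91 = -21931
C) -21931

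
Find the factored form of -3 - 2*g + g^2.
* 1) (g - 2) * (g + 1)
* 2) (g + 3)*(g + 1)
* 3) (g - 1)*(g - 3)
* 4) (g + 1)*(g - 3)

We need to factor -3 - 2*g + g^2.
The factored form is (g + 1)*(g - 3).
4) (g + 1)*(g - 3)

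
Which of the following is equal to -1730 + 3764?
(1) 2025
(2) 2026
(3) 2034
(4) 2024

-1730 + 3764 = 2034
3) 2034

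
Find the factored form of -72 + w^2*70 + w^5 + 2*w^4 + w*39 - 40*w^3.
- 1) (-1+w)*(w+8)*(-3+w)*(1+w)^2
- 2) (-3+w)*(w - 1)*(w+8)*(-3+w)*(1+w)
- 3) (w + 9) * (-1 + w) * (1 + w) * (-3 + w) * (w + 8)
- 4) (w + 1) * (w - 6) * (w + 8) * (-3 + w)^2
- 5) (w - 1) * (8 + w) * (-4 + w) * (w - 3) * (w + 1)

We need to factor -72 + w^2*70 + w^5 + 2*w^4 + w*39 - 40*w^3.
The factored form is (-3+w)*(w - 1)*(w+8)*(-3+w)*(1+w).
2) (-3+w)*(w - 1)*(w+8)*(-3+w)*(1+w)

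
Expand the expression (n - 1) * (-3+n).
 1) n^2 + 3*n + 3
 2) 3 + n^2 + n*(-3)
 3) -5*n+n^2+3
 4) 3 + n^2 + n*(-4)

Expanding (n - 1) * (-3+n):
= 3 + n^2 + n*(-4)
4) 3 + n^2 + n*(-4)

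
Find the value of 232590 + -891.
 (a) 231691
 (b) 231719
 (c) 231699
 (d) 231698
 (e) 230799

232590 + -891 = 231699
c) 231699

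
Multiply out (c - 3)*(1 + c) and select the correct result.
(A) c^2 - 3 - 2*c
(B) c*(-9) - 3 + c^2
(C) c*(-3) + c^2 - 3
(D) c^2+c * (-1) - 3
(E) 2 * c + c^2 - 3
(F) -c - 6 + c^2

Expanding (c - 3)*(1 + c):
= c^2 - 3 - 2*c
A) c^2 - 3 - 2*c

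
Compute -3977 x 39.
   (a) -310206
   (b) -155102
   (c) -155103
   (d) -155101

-3977 * 39 = -155103
c) -155103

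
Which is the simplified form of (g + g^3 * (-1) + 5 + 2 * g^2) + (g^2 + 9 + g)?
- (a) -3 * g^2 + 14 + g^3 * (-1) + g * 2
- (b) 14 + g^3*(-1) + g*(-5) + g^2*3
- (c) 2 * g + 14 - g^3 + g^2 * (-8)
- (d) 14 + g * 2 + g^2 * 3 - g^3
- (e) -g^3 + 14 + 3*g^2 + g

Adding the polynomials and combining like terms:
(g + g^3*(-1) + 5 + 2*g^2) + (g^2 + 9 + g)
= 14 + g * 2 + g^2 * 3 - g^3
d) 14 + g * 2 + g^2 * 3 - g^3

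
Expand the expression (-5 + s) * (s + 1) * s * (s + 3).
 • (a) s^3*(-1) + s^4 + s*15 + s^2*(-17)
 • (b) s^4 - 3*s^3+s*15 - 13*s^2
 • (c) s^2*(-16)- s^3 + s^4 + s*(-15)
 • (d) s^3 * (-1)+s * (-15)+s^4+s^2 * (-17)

Expanding (-5 + s) * (s + 1) * s * (s + 3):
= s^3 * (-1)+s * (-15)+s^4+s^2 * (-17)
d) s^3 * (-1)+s * (-15)+s^4+s^2 * (-17)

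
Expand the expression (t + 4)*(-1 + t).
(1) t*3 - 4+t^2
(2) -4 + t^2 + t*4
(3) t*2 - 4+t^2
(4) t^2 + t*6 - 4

Expanding (t + 4)*(-1 + t):
= t*3 - 4+t^2
1) t*3 - 4+t^2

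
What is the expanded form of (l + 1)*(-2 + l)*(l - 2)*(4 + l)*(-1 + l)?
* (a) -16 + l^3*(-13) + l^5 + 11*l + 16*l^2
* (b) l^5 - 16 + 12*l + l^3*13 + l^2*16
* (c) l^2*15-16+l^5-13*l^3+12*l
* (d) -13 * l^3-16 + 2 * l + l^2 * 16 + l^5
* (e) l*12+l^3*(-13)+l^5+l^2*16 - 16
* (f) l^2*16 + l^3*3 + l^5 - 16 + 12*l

Expanding (l + 1)*(-2 + l)*(l - 2)*(4 + l)*(-1 + l):
= l*12+l^3*(-13)+l^5+l^2*16 - 16
e) l*12+l^3*(-13)+l^5+l^2*16 - 16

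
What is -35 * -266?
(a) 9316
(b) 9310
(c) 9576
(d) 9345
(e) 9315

-35 * -266 = 9310
b) 9310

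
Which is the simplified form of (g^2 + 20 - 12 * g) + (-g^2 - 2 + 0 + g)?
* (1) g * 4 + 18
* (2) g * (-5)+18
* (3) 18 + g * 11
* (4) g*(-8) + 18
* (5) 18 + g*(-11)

Adding the polynomials and combining like terms:
(g^2 + 20 - 12*g) + (-g^2 - 2 + 0 + g)
= 18 + g*(-11)
5) 18 + g*(-11)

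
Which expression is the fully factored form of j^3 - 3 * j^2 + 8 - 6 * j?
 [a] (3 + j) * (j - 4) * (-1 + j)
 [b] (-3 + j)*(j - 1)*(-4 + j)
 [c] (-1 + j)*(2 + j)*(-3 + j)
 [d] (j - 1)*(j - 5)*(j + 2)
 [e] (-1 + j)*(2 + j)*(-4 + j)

We need to factor j^3 - 3 * j^2 + 8 - 6 * j.
The factored form is (-1 + j)*(2 + j)*(-4 + j).
e) (-1 + j)*(2 + j)*(-4 + j)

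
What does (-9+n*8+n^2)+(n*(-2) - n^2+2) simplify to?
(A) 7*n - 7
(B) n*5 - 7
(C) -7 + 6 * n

Adding the polynomials and combining like terms:
(-9 + n*8 + n^2) + (n*(-2) - n^2 + 2)
= -7 + 6 * n
C) -7 + 6 * n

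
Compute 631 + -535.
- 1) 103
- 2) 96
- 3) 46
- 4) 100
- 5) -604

631 + -535 = 96
2) 96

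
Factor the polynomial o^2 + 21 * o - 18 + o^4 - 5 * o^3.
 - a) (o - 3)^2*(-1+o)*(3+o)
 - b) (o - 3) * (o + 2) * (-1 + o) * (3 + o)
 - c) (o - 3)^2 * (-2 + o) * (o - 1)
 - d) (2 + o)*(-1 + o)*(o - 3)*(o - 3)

We need to factor o^2 + 21 * o - 18 + o^4 - 5 * o^3.
The factored form is (2 + o)*(-1 + o)*(o - 3)*(o - 3).
d) (2 + o)*(-1 + o)*(o - 3)*(o - 3)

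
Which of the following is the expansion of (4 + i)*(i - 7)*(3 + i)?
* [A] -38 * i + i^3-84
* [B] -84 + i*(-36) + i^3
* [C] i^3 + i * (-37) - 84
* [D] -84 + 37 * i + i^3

Expanding (4 + i)*(i - 7)*(3 + i):
= i^3 + i * (-37) - 84
C) i^3 + i * (-37) - 84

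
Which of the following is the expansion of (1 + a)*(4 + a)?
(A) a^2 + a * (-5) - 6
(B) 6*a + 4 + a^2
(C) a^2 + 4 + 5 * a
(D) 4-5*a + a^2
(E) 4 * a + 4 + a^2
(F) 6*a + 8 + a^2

Expanding (1 + a)*(4 + a):
= a^2 + 4 + 5 * a
C) a^2 + 4 + 5 * a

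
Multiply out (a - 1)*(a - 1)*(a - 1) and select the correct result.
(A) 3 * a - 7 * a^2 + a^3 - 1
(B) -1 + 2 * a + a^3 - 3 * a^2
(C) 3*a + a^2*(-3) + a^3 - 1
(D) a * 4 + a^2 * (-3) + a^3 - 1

Expanding (a - 1)*(a - 1)*(a - 1):
= 3*a + a^2*(-3) + a^3 - 1
C) 3*a + a^2*(-3) + a^3 - 1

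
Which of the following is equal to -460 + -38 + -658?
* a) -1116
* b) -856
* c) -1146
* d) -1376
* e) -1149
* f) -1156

First: -460 + -38 = -498
Then: -498 + -658 = -1156
f) -1156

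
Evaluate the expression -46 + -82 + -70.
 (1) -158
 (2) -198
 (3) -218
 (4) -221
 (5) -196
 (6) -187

First: -46 + -82 = -128
Then: -128 + -70 = -198
2) -198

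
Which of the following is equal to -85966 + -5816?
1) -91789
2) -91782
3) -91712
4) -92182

-85966 + -5816 = -91782
2) -91782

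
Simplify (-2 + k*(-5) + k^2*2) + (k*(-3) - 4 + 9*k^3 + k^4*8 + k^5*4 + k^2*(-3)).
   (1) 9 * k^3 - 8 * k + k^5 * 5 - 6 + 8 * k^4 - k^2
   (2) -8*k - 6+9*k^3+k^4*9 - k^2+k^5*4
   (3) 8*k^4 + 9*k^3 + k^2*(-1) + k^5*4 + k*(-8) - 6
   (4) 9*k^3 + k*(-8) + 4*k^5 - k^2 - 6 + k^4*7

Adding the polynomials and combining like terms:
(-2 + k*(-5) + k^2*2) + (k*(-3) - 4 + 9*k^3 + k^4*8 + k^5*4 + k^2*(-3))
= 8*k^4 + 9*k^3 + k^2*(-1) + k^5*4 + k*(-8) - 6
3) 8*k^4 + 9*k^3 + k^2*(-1) + k^5*4 + k*(-8) - 6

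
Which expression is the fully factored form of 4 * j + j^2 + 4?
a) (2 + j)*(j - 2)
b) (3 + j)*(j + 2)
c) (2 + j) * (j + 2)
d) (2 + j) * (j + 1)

We need to factor 4 * j + j^2 + 4.
The factored form is (2 + j) * (j + 2).
c) (2 + j) * (j + 2)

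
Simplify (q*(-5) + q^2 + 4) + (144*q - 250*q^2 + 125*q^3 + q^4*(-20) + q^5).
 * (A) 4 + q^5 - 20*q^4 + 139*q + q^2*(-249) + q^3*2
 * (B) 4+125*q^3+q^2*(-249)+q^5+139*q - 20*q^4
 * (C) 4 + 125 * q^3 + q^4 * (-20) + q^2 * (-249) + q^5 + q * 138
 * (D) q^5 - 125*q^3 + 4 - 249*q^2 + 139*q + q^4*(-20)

Adding the polynomials and combining like terms:
(q*(-5) + q^2 + 4) + (144*q - 250*q^2 + 125*q^3 + q^4*(-20) + q^5)
= 4+125*q^3+q^2*(-249)+q^5+139*q - 20*q^4
B) 4+125*q^3+q^2*(-249)+q^5+139*q - 20*q^4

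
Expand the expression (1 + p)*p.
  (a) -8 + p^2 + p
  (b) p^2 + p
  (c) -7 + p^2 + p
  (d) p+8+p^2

Expanding (1 + p)*p:
= p^2 + p
b) p^2 + p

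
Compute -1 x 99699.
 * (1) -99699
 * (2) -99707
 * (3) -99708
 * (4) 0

-1 * 99699 = -99699
1) -99699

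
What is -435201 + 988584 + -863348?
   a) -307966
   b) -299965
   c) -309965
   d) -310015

First: -435201 + 988584 = 553383
Then: 553383 + -863348 = -309965
c) -309965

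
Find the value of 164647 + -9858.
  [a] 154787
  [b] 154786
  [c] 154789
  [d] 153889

164647 + -9858 = 154789
c) 154789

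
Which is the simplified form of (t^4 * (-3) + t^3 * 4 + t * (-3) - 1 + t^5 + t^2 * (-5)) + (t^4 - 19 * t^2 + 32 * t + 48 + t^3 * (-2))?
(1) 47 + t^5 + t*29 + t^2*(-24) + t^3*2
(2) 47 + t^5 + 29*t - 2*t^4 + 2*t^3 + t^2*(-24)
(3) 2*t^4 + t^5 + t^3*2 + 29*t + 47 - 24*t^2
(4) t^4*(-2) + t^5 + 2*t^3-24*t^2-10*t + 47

Adding the polynomials and combining like terms:
(t^4*(-3) + t^3*4 + t*(-3) - 1 + t^5 + t^2*(-5)) + (t^4 - 19*t^2 + 32*t + 48 + t^3*(-2))
= 47 + t^5 + 29*t - 2*t^4 + 2*t^3 + t^2*(-24)
2) 47 + t^5 + 29*t - 2*t^4 + 2*t^3 + t^2*(-24)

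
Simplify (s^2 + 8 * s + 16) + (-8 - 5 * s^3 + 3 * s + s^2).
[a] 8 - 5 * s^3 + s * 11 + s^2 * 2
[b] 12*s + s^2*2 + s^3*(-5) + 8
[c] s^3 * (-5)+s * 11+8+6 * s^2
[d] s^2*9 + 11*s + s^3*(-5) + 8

Adding the polynomials and combining like terms:
(s^2 + 8*s + 16) + (-8 - 5*s^3 + 3*s + s^2)
= 8 - 5 * s^3 + s * 11 + s^2 * 2
a) 8 - 5 * s^3 + s * 11 + s^2 * 2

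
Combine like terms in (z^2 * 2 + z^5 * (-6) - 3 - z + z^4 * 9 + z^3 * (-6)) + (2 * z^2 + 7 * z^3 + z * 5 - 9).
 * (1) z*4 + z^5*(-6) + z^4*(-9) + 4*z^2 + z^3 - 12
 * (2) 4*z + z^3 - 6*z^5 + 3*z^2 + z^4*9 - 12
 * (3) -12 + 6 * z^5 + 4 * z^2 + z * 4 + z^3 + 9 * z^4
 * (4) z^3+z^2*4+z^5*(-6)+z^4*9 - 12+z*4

Adding the polynomials and combining like terms:
(z^2*2 + z^5*(-6) - 3 - z + z^4*9 + z^3*(-6)) + (2*z^2 + 7*z^3 + z*5 - 9)
= z^3+z^2*4+z^5*(-6)+z^4*9 - 12+z*4
4) z^3+z^2*4+z^5*(-6)+z^4*9 - 12+z*4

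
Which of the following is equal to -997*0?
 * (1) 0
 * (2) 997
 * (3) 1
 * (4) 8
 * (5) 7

-997 * 0 = 0
1) 0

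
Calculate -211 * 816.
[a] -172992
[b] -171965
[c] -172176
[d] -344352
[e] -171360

-211 * 816 = -172176
c) -172176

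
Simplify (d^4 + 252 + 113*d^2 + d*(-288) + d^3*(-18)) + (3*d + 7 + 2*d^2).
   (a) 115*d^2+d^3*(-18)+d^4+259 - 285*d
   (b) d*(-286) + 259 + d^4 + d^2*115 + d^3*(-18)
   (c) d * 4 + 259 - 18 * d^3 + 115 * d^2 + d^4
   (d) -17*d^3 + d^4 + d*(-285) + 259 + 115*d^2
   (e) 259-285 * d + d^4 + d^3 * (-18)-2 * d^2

Adding the polynomials and combining like terms:
(d^4 + 252 + 113*d^2 + d*(-288) + d^3*(-18)) + (3*d + 7 + 2*d^2)
= 115*d^2+d^3*(-18)+d^4+259 - 285*d
a) 115*d^2+d^3*(-18)+d^4+259 - 285*d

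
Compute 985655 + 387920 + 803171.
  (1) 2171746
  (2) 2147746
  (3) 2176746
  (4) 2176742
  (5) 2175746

First: 985655 + 387920 = 1373575
Then: 1373575 + 803171 = 2176746
3) 2176746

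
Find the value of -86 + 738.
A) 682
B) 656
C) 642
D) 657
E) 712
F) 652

-86 + 738 = 652
F) 652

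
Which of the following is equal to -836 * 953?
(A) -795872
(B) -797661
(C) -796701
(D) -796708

-836 * 953 = -796708
D) -796708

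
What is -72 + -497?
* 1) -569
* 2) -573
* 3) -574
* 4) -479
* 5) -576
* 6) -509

-72 + -497 = -569
1) -569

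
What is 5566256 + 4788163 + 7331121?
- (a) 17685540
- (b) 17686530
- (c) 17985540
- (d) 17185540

First: 5566256 + 4788163 = 10354419
Then: 10354419 + 7331121 = 17685540
a) 17685540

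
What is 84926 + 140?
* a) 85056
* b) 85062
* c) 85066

84926 + 140 = 85066
c) 85066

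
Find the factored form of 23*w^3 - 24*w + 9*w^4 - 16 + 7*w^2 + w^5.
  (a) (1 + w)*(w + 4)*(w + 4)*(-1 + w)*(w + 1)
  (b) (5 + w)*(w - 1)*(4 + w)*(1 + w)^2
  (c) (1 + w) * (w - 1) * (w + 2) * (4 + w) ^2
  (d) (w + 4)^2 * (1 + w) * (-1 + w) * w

We need to factor 23*w^3 - 24*w + 9*w^4 - 16 + 7*w^2 + w^5.
The factored form is (1 + w)*(w + 4)*(w + 4)*(-1 + w)*(w + 1).
a) (1 + w)*(w + 4)*(w + 4)*(-1 + w)*(w + 1)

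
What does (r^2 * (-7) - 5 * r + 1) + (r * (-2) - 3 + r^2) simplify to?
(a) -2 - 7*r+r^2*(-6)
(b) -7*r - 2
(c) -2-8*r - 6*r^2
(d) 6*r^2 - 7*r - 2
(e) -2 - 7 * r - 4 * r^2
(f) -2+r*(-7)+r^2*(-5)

Adding the polynomials and combining like terms:
(r^2*(-7) - 5*r + 1) + (r*(-2) - 3 + r^2)
= -2 - 7*r+r^2*(-6)
a) -2 - 7*r+r^2*(-6)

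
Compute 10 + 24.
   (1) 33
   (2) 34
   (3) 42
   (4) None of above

10 + 24 = 34
2) 34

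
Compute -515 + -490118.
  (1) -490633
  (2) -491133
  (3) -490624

-515 + -490118 = -490633
1) -490633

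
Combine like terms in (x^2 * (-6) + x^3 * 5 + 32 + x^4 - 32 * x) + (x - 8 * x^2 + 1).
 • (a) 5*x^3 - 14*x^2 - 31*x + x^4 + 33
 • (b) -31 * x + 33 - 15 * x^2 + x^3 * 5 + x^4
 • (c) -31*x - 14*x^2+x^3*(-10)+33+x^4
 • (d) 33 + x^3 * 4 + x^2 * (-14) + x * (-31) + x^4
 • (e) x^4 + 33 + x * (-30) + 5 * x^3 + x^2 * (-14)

Adding the polynomials and combining like terms:
(x^2*(-6) + x^3*5 + 32 + x^4 - 32*x) + (x - 8*x^2 + 1)
= 5*x^3 - 14*x^2 - 31*x + x^4 + 33
a) 5*x^3 - 14*x^2 - 31*x + x^4 + 33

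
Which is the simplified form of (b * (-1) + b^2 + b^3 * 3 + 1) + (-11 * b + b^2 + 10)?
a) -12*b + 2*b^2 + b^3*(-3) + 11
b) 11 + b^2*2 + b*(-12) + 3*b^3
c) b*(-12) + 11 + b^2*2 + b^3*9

Adding the polynomials and combining like terms:
(b*(-1) + b^2 + b^3*3 + 1) + (-11*b + b^2 + 10)
= 11 + b^2*2 + b*(-12) + 3*b^3
b) 11 + b^2*2 + b*(-12) + 3*b^3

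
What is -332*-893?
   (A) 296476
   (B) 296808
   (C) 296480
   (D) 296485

-332 * -893 = 296476
A) 296476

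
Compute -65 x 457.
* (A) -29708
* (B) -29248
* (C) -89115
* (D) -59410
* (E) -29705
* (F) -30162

-65 * 457 = -29705
E) -29705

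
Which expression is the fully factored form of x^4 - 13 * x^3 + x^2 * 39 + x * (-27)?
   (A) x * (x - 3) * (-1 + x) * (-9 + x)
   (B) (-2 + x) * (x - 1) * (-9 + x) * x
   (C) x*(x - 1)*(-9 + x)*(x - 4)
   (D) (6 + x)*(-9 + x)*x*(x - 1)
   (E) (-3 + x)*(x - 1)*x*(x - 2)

We need to factor x^4 - 13 * x^3 + x^2 * 39 + x * (-27).
The factored form is x * (x - 3) * (-1 + x) * (-9 + x).
A) x * (x - 3) * (-1 + x) * (-9 + x)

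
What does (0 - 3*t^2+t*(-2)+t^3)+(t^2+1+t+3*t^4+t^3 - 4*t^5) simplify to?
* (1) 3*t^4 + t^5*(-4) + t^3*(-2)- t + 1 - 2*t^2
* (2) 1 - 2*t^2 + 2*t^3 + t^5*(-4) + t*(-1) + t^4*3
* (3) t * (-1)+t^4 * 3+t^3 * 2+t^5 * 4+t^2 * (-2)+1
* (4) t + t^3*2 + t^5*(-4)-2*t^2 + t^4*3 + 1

Adding the polynomials and combining like terms:
(0 - 3*t^2 + t*(-2) + t^3) + (t^2 + 1 + t + 3*t^4 + t^3 - 4*t^5)
= 1 - 2*t^2 + 2*t^3 + t^5*(-4) + t*(-1) + t^4*3
2) 1 - 2*t^2 + 2*t^3 + t^5*(-4) + t*(-1) + t^4*3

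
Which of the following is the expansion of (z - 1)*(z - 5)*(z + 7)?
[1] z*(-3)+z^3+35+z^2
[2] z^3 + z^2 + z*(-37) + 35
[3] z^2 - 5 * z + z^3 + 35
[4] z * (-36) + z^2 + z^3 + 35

Expanding (z - 1)*(z - 5)*(z + 7):
= z^3 + z^2 + z*(-37) + 35
2) z^3 + z^2 + z*(-37) + 35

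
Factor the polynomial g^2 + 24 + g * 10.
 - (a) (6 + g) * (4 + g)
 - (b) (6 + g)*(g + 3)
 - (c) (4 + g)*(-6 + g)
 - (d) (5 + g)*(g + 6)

We need to factor g^2 + 24 + g * 10.
The factored form is (6 + g) * (4 + g).
a) (6 + g) * (4 + g)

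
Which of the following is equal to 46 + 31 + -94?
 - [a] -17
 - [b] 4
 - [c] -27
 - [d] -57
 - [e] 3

First: 46 + 31 = 77
Then: 77 + -94 = -17
a) -17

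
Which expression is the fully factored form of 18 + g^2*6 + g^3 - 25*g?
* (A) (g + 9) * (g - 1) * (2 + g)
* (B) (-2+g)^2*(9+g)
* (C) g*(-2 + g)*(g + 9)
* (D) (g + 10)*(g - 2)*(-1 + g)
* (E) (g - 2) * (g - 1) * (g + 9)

We need to factor 18 + g^2*6 + g^3 - 25*g.
The factored form is (g - 2) * (g - 1) * (g + 9).
E) (g - 2) * (g - 1) * (g + 9)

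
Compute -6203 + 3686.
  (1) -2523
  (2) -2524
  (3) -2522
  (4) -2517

-6203 + 3686 = -2517
4) -2517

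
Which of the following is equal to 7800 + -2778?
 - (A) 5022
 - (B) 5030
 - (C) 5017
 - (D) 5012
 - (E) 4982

7800 + -2778 = 5022
A) 5022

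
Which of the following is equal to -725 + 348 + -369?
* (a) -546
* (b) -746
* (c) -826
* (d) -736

First: -725 + 348 = -377
Then: -377 + -369 = -746
b) -746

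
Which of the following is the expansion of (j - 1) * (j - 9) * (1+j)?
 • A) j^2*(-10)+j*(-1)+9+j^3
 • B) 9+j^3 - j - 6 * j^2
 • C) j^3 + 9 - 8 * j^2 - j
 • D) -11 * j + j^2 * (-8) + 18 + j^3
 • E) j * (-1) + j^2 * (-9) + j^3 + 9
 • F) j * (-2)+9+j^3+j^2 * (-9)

Expanding (j - 1) * (j - 9) * (1+j):
= j * (-1) + j^2 * (-9) + j^3 + 9
E) j * (-1) + j^2 * (-9) + j^3 + 9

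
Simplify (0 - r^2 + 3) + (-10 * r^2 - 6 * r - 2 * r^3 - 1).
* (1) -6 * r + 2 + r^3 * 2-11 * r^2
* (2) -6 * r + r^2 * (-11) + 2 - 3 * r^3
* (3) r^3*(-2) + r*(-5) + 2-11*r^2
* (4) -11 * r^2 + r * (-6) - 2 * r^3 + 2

Adding the polynomials and combining like terms:
(0 - r^2 + 3) + (-10*r^2 - 6*r - 2*r^3 - 1)
= -11 * r^2 + r * (-6) - 2 * r^3 + 2
4) -11 * r^2 + r * (-6) - 2 * r^3 + 2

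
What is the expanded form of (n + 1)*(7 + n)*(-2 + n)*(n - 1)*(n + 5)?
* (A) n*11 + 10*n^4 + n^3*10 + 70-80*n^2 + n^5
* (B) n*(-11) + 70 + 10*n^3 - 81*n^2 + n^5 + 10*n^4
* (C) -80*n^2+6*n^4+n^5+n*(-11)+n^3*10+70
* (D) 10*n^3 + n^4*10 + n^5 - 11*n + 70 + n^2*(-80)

Expanding (n + 1)*(7 + n)*(-2 + n)*(n - 1)*(n + 5):
= 10*n^3 + n^4*10 + n^5 - 11*n + 70 + n^2*(-80)
D) 10*n^3 + n^4*10 + n^5 - 11*n + 70 + n^2*(-80)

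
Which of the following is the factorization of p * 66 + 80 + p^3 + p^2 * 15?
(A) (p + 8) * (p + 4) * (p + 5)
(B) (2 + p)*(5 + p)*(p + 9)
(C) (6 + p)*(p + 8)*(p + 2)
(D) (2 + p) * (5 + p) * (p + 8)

We need to factor p * 66 + 80 + p^3 + p^2 * 15.
The factored form is (2 + p) * (5 + p) * (p + 8).
D) (2 + p) * (5 + p) * (p + 8)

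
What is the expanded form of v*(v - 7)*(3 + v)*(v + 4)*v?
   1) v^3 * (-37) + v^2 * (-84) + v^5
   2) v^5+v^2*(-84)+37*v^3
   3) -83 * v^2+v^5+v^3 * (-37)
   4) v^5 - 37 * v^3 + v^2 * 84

Expanding v*(v - 7)*(3 + v)*(v + 4)*v:
= v^3 * (-37) + v^2 * (-84) + v^5
1) v^3 * (-37) + v^2 * (-84) + v^5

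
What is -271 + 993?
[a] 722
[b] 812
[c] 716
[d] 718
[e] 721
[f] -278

-271 + 993 = 722
a) 722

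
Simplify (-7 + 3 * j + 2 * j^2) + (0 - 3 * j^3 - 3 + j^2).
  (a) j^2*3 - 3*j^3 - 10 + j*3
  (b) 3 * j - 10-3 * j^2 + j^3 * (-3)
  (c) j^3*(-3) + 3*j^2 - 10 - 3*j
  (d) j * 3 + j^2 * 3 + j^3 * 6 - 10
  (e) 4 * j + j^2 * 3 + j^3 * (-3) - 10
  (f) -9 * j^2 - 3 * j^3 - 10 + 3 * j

Adding the polynomials and combining like terms:
(-7 + 3*j + 2*j^2) + (0 - 3*j^3 - 3 + j^2)
= j^2*3 - 3*j^3 - 10 + j*3
a) j^2*3 - 3*j^3 - 10 + j*3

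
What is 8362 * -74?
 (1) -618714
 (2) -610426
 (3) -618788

8362 * -74 = -618788
3) -618788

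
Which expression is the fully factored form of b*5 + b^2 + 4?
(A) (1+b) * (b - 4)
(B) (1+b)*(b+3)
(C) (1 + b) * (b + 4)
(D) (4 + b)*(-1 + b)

We need to factor b*5 + b^2 + 4.
The factored form is (1 + b) * (b + 4).
C) (1 + b) * (b + 4)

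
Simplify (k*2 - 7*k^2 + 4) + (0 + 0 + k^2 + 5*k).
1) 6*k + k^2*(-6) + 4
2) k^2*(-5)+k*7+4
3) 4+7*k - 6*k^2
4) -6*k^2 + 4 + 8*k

Adding the polynomials and combining like terms:
(k*2 - 7*k^2 + 4) + (0 + 0 + k^2 + 5*k)
= 4+7*k - 6*k^2
3) 4+7*k - 6*k^2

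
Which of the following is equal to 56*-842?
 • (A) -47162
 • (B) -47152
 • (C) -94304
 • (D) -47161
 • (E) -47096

56 * -842 = -47152
B) -47152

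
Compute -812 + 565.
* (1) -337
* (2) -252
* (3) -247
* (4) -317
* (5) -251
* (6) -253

-812 + 565 = -247
3) -247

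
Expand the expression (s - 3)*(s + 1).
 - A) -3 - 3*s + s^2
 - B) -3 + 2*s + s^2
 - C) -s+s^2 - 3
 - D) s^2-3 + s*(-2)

Expanding (s - 3)*(s + 1):
= s^2-3 + s*(-2)
D) s^2-3 + s*(-2)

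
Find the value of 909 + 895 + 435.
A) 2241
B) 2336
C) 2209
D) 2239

First: 909 + 895 = 1804
Then: 1804 + 435 = 2239
D) 2239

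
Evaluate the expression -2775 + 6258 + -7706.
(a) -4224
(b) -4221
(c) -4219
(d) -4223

First: -2775 + 6258 = 3483
Then: 3483 + -7706 = -4223
d) -4223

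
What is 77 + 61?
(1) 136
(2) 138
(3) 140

77 + 61 = 138
2) 138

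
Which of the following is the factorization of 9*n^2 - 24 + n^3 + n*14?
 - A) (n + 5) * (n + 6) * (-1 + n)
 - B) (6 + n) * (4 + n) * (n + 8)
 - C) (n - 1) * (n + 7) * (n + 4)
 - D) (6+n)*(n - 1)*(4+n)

We need to factor 9*n^2 - 24 + n^3 + n*14.
The factored form is (6+n)*(n - 1)*(4+n).
D) (6+n)*(n - 1)*(4+n)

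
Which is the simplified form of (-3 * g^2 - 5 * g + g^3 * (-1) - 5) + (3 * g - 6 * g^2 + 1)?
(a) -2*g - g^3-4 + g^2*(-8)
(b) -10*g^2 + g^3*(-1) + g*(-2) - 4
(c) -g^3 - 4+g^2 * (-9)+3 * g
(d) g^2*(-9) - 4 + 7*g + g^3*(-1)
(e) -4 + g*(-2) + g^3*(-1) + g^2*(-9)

Adding the polynomials and combining like terms:
(-3*g^2 - 5*g + g^3*(-1) - 5) + (3*g - 6*g^2 + 1)
= -4 + g*(-2) + g^3*(-1) + g^2*(-9)
e) -4 + g*(-2) + g^3*(-1) + g^2*(-9)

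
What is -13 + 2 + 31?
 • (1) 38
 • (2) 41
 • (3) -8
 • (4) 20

First: -13 + 2 = -11
Then: -11 + 31 = 20
4) 20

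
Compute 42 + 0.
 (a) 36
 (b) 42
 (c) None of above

42 + 0 = 42
b) 42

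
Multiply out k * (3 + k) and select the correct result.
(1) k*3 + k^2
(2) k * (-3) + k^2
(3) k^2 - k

Expanding k * (3 + k):
= k*3 + k^2
1) k*3 + k^2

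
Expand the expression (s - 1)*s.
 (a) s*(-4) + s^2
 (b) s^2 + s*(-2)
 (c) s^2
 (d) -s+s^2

Expanding (s - 1)*s:
= -s+s^2
d) -s+s^2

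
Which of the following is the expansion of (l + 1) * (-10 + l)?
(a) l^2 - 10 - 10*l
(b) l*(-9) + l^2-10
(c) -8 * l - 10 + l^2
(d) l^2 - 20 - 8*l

Expanding (l + 1) * (-10 + l):
= l*(-9) + l^2-10
b) l*(-9) + l^2-10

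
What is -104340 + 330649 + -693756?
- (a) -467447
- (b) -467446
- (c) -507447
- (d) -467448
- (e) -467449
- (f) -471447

First: -104340 + 330649 = 226309
Then: 226309 + -693756 = -467447
a) -467447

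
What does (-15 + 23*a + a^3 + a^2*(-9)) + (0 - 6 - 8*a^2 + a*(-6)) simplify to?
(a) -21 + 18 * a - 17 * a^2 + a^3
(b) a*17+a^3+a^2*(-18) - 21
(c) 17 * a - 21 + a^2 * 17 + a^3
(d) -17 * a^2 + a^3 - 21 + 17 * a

Adding the polynomials and combining like terms:
(-15 + 23*a + a^3 + a^2*(-9)) + (0 - 6 - 8*a^2 + a*(-6))
= -17 * a^2 + a^3 - 21 + 17 * a
d) -17 * a^2 + a^3 - 21 + 17 * a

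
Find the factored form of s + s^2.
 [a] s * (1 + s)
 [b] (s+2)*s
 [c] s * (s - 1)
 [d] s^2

We need to factor s + s^2.
The factored form is s * (1 + s).
a) s * (1 + s)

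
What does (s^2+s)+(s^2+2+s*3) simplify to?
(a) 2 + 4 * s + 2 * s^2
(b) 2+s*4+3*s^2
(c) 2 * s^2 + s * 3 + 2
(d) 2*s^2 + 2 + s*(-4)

Adding the polynomials and combining like terms:
(s^2 + s) + (s^2 + 2 + s*3)
= 2 + 4 * s + 2 * s^2
a) 2 + 4 * s + 2 * s^2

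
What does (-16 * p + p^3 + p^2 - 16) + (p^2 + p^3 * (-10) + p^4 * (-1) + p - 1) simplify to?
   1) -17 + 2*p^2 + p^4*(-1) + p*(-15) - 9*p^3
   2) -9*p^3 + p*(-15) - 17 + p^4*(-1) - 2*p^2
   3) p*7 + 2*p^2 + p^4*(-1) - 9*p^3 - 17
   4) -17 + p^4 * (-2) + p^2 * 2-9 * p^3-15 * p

Adding the polynomials and combining like terms:
(-16*p + p^3 + p^2 - 16) + (p^2 + p^3*(-10) + p^4*(-1) + p - 1)
= -17 + 2*p^2 + p^4*(-1) + p*(-15) - 9*p^3
1) -17 + 2*p^2 + p^4*(-1) + p*(-15) - 9*p^3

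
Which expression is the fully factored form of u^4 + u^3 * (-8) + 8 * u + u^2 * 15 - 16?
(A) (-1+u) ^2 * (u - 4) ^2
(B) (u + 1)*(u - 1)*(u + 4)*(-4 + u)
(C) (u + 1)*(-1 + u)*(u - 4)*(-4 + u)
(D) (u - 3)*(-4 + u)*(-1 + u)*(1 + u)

We need to factor u^4 + u^3 * (-8) + 8 * u + u^2 * 15 - 16.
The factored form is (u + 1)*(-1 + u)*(u - 4)*(-4 + u).
C) (u + 1)*(-1 + u)*(u - 4)*(-4 + u)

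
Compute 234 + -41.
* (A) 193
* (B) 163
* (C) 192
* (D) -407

234 + -41 = 193
A) 193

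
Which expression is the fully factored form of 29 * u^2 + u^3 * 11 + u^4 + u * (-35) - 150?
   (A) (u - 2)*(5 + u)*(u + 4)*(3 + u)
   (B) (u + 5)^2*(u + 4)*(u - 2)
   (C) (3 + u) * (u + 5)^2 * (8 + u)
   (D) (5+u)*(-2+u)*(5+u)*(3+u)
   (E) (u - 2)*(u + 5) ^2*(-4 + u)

We need to factor 29 * u^2 + u^3 * 11 + u^4 + u * (-35) - 150.
The factored form is (5+u)*(-2+u)*(5+u)*(3+u).
D) (5+u)*(-2+u)*(5+u)*(3+u)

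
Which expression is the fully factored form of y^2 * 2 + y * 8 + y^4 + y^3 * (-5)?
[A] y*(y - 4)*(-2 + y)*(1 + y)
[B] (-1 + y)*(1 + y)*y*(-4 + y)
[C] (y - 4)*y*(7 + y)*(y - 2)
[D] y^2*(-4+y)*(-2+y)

We need to factor y^2 * 2 + y * 8 + y^4 + y^3 * (-5).
The factored form is y*(y - 4)*(-2 + y)*(1 + y).
A) y*(y - 4)*(-2 + y)*(1 + y)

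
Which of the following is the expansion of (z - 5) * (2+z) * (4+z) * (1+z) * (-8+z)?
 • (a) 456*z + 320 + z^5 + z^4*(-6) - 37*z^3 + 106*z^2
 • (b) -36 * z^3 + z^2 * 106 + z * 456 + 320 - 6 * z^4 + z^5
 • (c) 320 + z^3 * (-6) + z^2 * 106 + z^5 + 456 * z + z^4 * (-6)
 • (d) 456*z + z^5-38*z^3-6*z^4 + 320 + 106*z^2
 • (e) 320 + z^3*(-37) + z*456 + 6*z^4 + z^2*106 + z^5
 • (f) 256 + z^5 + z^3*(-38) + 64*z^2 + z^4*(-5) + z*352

Expanding (z - 5) * (2+z) * (4+z) * (1+z) * (-8+z):
= 456*z + 320 + z^5 + z^4*(-6) - 37*z^3 + 106*z^2
a) 456*z + 320 + z^5 + z^4*(-6) - 37*z^3 + 106*z^2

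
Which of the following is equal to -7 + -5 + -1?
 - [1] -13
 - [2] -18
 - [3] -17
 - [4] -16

First: -7 + -5 = -12
Then: -12 + -1 = -13
1) -13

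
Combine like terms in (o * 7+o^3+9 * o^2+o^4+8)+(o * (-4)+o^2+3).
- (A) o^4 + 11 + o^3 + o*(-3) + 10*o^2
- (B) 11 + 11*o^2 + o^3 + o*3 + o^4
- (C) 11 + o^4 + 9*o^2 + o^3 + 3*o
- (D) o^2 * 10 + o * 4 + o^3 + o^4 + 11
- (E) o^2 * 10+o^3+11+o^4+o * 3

Adding the polynomials and combining like terms:
(o*7 + o^3 + 9*o^2 + o^4 + 8) + (o*(-4) + o^2 + 3)
= o^2 * 10+o^3+11+o^4+o * 3
E) o^2 * 10+o^3+11+o^4+o * 3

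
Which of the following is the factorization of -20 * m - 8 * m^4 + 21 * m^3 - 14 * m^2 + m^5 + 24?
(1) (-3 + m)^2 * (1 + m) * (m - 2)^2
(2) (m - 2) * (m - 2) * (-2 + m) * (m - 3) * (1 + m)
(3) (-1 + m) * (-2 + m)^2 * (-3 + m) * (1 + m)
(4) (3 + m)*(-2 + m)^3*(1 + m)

We need to factor -20 * m - 8 * m^4 + 21 * m^3 - 14 * m^2 + m^5 + 24.
The factored form is (m - 2) * (m - 2) * (-2 + m) * (m - 3) * (1 + m).
2) (m - 2) * (m - 2) * (-2 + m) * (m - 3) * (1 + m)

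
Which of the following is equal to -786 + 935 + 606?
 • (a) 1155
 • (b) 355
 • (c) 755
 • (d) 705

First: -786 + 935 = 149
Then: 149 + 606 = 755
c) 755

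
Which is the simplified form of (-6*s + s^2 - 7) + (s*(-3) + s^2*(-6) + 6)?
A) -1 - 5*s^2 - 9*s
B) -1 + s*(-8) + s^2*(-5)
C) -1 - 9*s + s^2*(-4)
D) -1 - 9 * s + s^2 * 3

Adding the polynomials and combining like terms:
(-6*s + s^2 - 7) + (s*(-3) + s^2*(-6) + 6)
= -1 - 5*s^2 - 9*s
A) -1 - 5*s^2 - 9*s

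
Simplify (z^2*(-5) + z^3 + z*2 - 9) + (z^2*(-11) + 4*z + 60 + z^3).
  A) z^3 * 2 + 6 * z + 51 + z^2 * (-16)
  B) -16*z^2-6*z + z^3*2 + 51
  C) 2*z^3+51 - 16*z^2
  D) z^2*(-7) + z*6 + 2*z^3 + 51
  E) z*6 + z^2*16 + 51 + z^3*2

Adding the polynomials and combining like terms:
(z^2*(-5) + z^3 + z*2 - 9) + (z^2*(-11) + 4*z + 60 + z^3)
= z^3 * 2 + 6 * z + 51 + z^2 * (-16)
A) z^3 * 2 + 6 * z + 51 + z^2 * (-16)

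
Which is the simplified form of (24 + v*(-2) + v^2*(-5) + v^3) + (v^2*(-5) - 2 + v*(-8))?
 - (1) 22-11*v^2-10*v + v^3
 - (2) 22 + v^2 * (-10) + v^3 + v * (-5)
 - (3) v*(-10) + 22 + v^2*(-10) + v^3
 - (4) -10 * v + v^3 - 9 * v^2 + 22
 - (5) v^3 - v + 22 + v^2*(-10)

Adding the polynomials and combining like terms:
(24 + v*(-2) + v^2*(-5) + v^3) + (v^2*(-5) - 2 + v*(-8))
= v*(-10) + 22 + v^2*(-10) + v^3
3) v*(-10) + 22 + v^2*(-10) + v^3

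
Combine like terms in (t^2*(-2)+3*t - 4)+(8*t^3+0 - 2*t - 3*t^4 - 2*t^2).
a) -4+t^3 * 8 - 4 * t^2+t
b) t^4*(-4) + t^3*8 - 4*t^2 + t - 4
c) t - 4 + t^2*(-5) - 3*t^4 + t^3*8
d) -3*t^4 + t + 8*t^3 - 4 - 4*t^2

Adding the polynomials and combining like terms:
(t^2*(-2) + 3*t - 4) + (8*t^3 + 0 - 2*t - 3*t^4 - 2*t^2)
= -3*t^4 + t + 8*t^3 - 4 - 4*t^2
d) -3*t^4 + t + 8*t^3 - 4 - 4*t^2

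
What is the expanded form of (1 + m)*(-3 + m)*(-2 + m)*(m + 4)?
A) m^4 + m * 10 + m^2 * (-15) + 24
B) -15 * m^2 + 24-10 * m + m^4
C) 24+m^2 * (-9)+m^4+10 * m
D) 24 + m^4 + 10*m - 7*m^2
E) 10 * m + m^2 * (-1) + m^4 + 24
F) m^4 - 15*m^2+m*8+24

Expanding (1 + m)*(-3 + m)*(-2 + m)*(m + 4):
= m^4 + m * 10 + m^2 * (-15) + 24
A) m^4 + m * 10 + m^2 * (-15) + 24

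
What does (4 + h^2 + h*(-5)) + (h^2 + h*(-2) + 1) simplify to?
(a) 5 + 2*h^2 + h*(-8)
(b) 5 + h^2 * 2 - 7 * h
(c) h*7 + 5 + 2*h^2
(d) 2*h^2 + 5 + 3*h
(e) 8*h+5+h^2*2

Adding the polynomials and combining like terms:
(4 + h^2 + h*(-5)) + (h^2 + h*(-2) + 1)
= 5 + h^2 * 2 - 7 * h
b) 5 + h^2 * 2 - 7 * h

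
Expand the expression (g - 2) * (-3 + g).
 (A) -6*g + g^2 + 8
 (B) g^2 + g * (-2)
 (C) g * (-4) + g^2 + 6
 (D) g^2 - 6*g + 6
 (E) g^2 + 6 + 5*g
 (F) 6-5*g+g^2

Expanding (g - 2) * (-3 + g):
= 6-5*g+g^2
F) 6-5*g+g^2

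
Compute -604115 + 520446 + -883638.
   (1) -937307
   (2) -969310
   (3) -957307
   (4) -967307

First: -604115 + 520446 = -83669
Then: -83669 + -883638 = -967307
4) -967307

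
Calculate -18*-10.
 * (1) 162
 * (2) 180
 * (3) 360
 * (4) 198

-18 * -10 = 180
2) 180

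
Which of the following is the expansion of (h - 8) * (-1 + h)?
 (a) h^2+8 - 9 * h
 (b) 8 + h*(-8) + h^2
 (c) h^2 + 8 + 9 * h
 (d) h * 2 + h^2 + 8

Expanding (h - 8) * (-1 + h):
= h^2+8 - 9 * h
a) h^2+8 - 9 * h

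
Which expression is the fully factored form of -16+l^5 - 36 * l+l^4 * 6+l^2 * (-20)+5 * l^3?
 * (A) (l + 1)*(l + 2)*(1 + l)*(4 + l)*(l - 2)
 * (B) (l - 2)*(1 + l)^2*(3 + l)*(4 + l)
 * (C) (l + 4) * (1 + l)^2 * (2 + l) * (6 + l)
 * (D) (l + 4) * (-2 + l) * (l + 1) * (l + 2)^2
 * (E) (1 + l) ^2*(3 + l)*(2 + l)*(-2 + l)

We need to factor -16+l^5 - 36 * l+l^4 * 6+l^2 * (-20)+5 * l^3.
The factored form is (l + 1)*(l + 2)*(1 + l)*(4 + l)*(l - 2).
A) (l + 1)*(l + 2)*(1 + l)*(4 + l)*(l - 2)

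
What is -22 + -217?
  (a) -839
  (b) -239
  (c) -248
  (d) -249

-22 + -217 = -239
b) -239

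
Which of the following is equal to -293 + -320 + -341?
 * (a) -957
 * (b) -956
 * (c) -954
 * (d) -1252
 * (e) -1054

First: -293 + -320 = -613
Then: -613 + -341 = -954
c) -954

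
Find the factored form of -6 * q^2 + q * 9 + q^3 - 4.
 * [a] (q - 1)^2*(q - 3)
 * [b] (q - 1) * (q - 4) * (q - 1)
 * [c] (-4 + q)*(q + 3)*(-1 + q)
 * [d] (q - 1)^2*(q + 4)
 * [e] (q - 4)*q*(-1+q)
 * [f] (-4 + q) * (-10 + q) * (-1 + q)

We need to factor -6 * q^2 + q * 9 + q^3 - 4.
The factored form is (q - 1) * (q - 4) * (q - 1).
b) (q - 1) * (q - 4) * (q - 1)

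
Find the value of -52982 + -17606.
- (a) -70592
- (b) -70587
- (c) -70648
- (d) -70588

-52982 + -17606 = -70588
d) -70588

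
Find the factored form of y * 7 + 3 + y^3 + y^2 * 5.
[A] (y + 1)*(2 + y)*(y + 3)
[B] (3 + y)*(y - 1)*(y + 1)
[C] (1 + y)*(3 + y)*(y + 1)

We need to factor y * 7 + 3 + y^3 + y^2 * 5.
The factored form is (1 + y)*(3 + y)*(y + 1).
C) (1 + y)*(3 + y)*(y + 1)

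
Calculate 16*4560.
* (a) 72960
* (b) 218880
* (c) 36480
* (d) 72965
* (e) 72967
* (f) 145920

16 * 4560 = 72960
a) 72960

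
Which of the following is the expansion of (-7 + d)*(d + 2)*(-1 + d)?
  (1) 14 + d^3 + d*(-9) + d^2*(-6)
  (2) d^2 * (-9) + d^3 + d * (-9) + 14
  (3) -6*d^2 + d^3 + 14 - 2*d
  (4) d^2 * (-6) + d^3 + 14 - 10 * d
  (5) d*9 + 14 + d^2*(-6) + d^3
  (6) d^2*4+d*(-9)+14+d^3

Expanding (-7 + d)*(d + 2)*(-1 + d):
= 14 + d^3 + d*(-9) + d^2*(-6)
1) 14 + d^3 + d*(-9) + d^2*(-6)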